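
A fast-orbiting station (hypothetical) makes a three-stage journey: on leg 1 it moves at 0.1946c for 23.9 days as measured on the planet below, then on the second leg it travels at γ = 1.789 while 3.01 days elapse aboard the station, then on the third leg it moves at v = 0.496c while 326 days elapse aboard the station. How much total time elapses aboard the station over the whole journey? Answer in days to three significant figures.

Leg 1: γ = 1/√(1 − 0.1946²) = 1/√0.9621 = 1.019; τ_1 = 23.9/1.019 = 23.44 days.
Leg 2: 3.01 days is already measured aboard the station.
Leg 3: 326 days is already measured aboard the station.
Total: 23.44 + 3.010 + 326.0 days.

τ = 352 days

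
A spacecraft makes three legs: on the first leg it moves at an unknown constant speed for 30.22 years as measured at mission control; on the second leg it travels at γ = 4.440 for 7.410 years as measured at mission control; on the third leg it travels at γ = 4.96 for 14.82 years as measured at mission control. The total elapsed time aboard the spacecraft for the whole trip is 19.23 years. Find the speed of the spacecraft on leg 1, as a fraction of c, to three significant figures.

β = 0.876

Leg 1: speed unknown; τ_1 = 30.22/γ_1.
Leg 2: γ = 4.440; τ_2 = 7.410/4.440 = 1.669 years.
Leg 3: γ = 4.96; τ_3 = 14.82/4.960 = 2.988 years.
Total proper time: τ_1 + 1.669 + 2.988 = 19.23, so τ_1 = 19.23 − 4.657 = 14.57 years.
γ_1 = 30.22/14.57 = 2.074; β = √(1 − 1/γ²) = √0.7674.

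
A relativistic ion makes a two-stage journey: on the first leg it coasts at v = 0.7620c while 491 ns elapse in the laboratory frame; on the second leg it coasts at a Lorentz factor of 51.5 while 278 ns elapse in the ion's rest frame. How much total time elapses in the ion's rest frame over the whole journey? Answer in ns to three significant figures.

τ = 596 ns

Leg 1: γ = 1/√(1 − 0.7620²) = 1/√0.4194 = 1.544; τ_1 = 491/1.544 = 318.0 ns.
Leg 2: 278 ns is already measured in the ion's rest frame.
Total: 318.0 + 278.0 ns.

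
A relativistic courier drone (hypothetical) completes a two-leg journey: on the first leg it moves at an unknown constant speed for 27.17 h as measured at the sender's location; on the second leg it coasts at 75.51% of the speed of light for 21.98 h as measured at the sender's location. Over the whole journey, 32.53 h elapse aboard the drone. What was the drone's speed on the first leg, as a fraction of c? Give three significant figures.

Leg 1: speed unknown; τ_1 = 27.17/γ_1.
Leg 2: β = 0.7551; γ = 1/√(1 − 0.7551²) = 1/√0.4298 = 1.525; τ_2 = 21.98/1.525 = 14.41 h.
Total proper time: τ_1 + 14.41 = 32.53, so τ_1 = 32.53 − 14.41 = 18.12 h.
γ_1 = 27.17/18.12 = 1.499; β = √(1 − 1/γ²) = √0.5552.

β = 0.745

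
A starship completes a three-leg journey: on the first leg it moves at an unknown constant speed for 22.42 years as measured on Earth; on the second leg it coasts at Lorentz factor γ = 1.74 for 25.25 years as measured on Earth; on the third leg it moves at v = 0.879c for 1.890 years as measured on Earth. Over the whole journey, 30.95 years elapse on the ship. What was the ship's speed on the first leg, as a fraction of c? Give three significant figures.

Leg 1: speed unknown; τ_1 = 22.42/γ_1.
Leg 2: γ = 1.74; τ_2 = 25.25/1.740 = 14.51 years.
Leg 3: γ = 1/√(1 − 0.879²) = 1/√0.2274 = 2.097; τ_3 = 1.890/2.097 = 0.9012 years.
Total proper time: τ_1 + 14.51 + 0.9012 = 30.95, so τ_1 = 30.95 − 15.41 = 15.54 years.
γ_1 = 22.42/15.54 = 1.443; β = √(1 − 1/γ²) = √0.5197.

β = 0.721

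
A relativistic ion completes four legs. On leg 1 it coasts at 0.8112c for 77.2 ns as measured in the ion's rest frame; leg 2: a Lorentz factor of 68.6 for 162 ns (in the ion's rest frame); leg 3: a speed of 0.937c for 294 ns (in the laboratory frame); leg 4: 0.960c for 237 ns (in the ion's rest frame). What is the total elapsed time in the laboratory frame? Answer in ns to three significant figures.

Δt = 1.24×10⁴ ns

Leg 1: γ = 1/√(1 − 0.8112²) = 1/√0.3420 = 1.710; Δt_1 = 1.710 × 77.2 = 132.0 ns.
Leg 2: γ = 68.6; Δt_2 = 68.60 × 162 = 1.111×10⁴ ns.
Leg 3: 294 ns is already measured in the laboratory frame.
Leg 4: γ = 1/√(1 − 0.960²) = 25/7 ≈ 3.571; Δt_4 = 3.571 × 237 = 846.4 ns.
Total: 132.0 + 1.111×10⁴ + 294.0 + 846.4 ns.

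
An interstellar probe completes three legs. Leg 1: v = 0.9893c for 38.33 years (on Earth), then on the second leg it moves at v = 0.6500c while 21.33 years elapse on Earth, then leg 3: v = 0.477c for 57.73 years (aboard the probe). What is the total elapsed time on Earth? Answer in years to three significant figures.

Leg 1: 38.33 years is already measured on Earth.
Leg 2: 21.33 years is already measured on Earth.
Leg 3: γ = 1/√(1 − 0.477²) = 1/√0.7725 = 1.138; Δt_3 = 1.138 × 57.73 = 65.68 years.
Total: 38.33 + 21.33 + 65.68 years.

Δt = 125 years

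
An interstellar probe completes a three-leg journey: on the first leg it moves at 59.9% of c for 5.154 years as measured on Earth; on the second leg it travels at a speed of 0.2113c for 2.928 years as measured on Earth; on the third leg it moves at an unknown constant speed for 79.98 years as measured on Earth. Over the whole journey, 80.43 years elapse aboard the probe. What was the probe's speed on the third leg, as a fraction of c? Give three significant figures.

β = 0.396

Leg 1: β = 0.599; γ = 1/√(1 − 0.599²) = 1/√0.6412 = 1.249; τ_1 = 5.154/1.249 = 4.127 years.
Leg 2: γ = 1/√(1 − 0.2113²) = 1/√0.9554 = 1.023; τ_2 = 2.928/1.023 = 2.862 years.
Leg 3: speed unknown; τ_3 = 79.98/γ_3.
Total proper time: 4.127 + 2.862 + τ_3 = 80.43, so τ_3 = 80.43 − 6.989 = 73.44 years.
γ_3 = 79.98/73.44 = 1.089; β = √(1 − 1/γ²) = √0.1568.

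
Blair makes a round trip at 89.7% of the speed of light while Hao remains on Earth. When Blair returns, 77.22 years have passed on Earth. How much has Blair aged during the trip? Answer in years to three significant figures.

β = 0.897; γ = 1/√(1 − 0.897²) = 1/√0.1954 = 2.262
Blair's clock measures proper time along the trip: τ = Δt/γ = 77.22/2.262 years.

τ = 34.1 years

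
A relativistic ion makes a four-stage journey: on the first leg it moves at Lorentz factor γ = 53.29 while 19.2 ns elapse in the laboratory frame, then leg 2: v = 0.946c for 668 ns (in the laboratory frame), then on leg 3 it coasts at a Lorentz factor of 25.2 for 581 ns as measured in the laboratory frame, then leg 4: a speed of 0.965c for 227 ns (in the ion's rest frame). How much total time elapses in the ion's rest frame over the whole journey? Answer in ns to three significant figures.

τ = 467 ns

Leg 1: γ = 53.29; τ_1 = 19.2/53.29 = 0.3603 ns.
Leg 2: γ = 1/√(1 − 0.946²) = 1/√0.1051 = 3.085; τ_2 = 668/3.085 = 216.5 ns.
Leg 3: γ = 25.2; τ_3 = 581/25.20 = 23.06 ns.
Leg 4: 227 ns is already measured in the ion's rest frame.
Total: 0.3603 + 216.5 + 23.06 + 227.0 ns.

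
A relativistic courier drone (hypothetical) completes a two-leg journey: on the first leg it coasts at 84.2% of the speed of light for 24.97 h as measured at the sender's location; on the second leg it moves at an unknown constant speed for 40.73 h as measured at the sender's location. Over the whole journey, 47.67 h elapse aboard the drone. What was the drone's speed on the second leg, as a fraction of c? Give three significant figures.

β = 0.543

Leg 1: β = 0.842; γ = 1/√(1 − 0.842²) = 1/√0.2910 = 1.854; τ_1 = 24.97/1.854 = 13.47 h.
Leg 2: speed unknown; τ_2 = 40.73/γ_2.
Total proper time: 13.47 + τ_2 = 47.67, so τ_2 = 47.67 − 13.47 = 34.20 h.
γ_2 = 40.73/34.20 = 1.191; β = √(1 − 1/γ²) = √0.2950.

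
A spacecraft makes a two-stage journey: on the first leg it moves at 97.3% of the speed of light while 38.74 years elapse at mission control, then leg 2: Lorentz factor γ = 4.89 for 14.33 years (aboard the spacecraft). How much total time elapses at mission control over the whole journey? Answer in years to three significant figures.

Leg 1: 38.74 years is already measured at mission control.
Leg 2: γ = 4.89; Δt_2 = 4.890 × 14.33 = 70.07 years.
Total: 38.74 + 70.07 years.

Δt = 109 years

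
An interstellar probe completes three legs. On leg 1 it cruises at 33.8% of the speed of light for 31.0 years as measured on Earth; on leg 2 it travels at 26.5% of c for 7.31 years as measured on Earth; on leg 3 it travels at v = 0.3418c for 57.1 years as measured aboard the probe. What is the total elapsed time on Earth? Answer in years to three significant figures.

Δt = 99.1 years

Leg 1: 31.0 years is already measured on Earth.
Leg 2: 7.31 years is already measured on Earth.
Leg 3: γ = 1/√(1 − 0.3418²) = 1/√0.8832 = 1.064; Δt_3 = 1.064 × 57.1 = 60.76 years.
Total: 31.00 + 7.310 + 60.76 years.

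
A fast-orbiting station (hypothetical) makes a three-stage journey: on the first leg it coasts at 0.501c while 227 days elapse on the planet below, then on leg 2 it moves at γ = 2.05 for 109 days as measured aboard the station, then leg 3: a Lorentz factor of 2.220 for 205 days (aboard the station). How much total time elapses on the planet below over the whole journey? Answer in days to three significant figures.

Δt = 906 days

Leg 1: 227 days is already measured on the planet below.
Leg 2: γ = 2.05; Δt_2 = 2.050 × 109 = 223.5 days.
Leg 3: γ = 2.220; Δt_3 = 2.220 × 205 = 455.1 days.
Total: 227.0 + 223.5 + 455.1 days.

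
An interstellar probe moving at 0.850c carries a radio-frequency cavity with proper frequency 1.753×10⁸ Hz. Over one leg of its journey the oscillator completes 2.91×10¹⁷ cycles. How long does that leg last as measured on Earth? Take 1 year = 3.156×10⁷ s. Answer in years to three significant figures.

Δt = 99.8 years

γ = 1/√(1 − 0.850²) = 1/√0.2775 = 1.898
Proper time for N cycles: τ = N/f = 2.91×10¹⁷/(1.753×10⁸) = 1.660×10⁹ s = 52.60 years.
Lab-frame duration Δt = γτ = 1.898 × 52.60 = 99.85 years.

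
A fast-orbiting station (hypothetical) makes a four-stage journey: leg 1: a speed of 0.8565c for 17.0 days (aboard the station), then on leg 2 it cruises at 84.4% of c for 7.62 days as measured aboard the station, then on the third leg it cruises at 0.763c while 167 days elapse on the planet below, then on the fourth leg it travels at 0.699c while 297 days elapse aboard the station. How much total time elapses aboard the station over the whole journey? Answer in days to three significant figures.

τ = 430 days

Leg 1: 17.0 days is already measured aboard the station.
Leg 2: 7.62 days is already measured aboard the station.
Leg 3: γ = 1/√(1 − 0.763²) = 1/√0.4178 = 1.547; τ_3 = 167/1.547 = 107.9 days.
Leg 4: 297 days is already measured aboard the station.
Total: 17.00 + 7.620 + 107.9 + 297.0 days.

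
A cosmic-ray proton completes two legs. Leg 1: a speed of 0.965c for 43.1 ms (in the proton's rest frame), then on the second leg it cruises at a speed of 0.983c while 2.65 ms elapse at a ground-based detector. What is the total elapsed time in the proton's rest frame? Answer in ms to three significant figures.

Leg 1: 43.1 ms is already measured in the proton's rest frame.
Leg 2: γ = 1/√(1 − 0.983²) = 1/√0.03371 = 5.446; τ_2 = 2.65/5.446 = 0.4866 ms.
Total: 43.10 + 0.4866 ms.

τ = 43.6 ms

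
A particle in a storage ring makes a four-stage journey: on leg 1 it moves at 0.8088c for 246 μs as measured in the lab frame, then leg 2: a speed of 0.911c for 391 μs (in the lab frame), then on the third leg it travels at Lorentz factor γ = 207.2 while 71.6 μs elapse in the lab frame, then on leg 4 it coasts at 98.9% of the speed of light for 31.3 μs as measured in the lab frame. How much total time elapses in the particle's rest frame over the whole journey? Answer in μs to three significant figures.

Leg 1: γ = 1/√(1 − 0.8088²) = 1/√0.3458 = 1.700; τ_1 = 246/1.700 = 144.7 μs.
Leg 2: γ = 1/√(1 − 0.911²) = 1/√0.1701 = 2.425; τ_2 = 391/2.425 = 161.3 μs.
Leg 3: γ = 207.2; τ_3 = 71.6/207.2 = 0.3456 μs.
Leg 4: β = 0.989; γ = 1/√(1 − 0.989²) = 1/√0.02188 = 6.761; τ_4 = 31.3/6.761 = 4.630 μs.
Total: 144.7 + 161.3 + 0.3456 + 4.630 μs.

τ = 311 μs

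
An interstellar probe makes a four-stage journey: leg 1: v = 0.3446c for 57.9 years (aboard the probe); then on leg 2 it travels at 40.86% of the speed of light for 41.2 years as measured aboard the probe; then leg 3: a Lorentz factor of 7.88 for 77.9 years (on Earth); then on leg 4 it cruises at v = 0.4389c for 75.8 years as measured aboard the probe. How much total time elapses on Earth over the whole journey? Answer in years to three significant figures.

Δt = 269 years

Leg 1: γ = 1/√(1 − 0.3446²) = 1/√0.8813 = 1.065; Δt_1 = 1.065 × 57.9 = 61.68 years.
Leg 2: β = 0.4086; γ = 1/√(1 − 0.4086²) = 1/√0.8330 = 1.096; Δt_2 = 1.096 × 41.2 = 45.14 years.
Leg 3: 77.9 years is already measured on Earth.
Leg 4: γ = 1/√(1 − 0.4389²) = 1/√0.8074 = 1.113; Δt_4 = 1.113 × 75.8 = 84.36 years.
Total: 61.68 + 45.14 + 77.90 + 84.36 years.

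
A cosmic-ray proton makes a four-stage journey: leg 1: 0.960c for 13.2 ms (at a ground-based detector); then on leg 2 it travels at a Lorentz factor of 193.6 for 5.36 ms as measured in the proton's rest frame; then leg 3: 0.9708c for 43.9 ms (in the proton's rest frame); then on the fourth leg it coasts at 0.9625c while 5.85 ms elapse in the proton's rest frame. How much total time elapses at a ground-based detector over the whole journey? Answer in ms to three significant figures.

Δt = 1260 ms

Leg 1: 13.2 ms is already measured at a ground-based detector.
Leg 2: γ = 193.6; Δt_2 = 193.6 × 5.36 = 1038 ms.
Leg 3: γ = 1/√(1 − 0.9708²) = 1/√0.05755 = 4.169; Δt_3 = 4.169 × 43.9 = 183.0 ms.
Leg 4: γ = 1/√(1 − 0.9625²) = 1/√0.07359 = 3.686; Δt_4 = 3.686 × 5.85 = 21.56 ms.
Total: 13.20 + 1038 + 183.0 + 21.56 ms.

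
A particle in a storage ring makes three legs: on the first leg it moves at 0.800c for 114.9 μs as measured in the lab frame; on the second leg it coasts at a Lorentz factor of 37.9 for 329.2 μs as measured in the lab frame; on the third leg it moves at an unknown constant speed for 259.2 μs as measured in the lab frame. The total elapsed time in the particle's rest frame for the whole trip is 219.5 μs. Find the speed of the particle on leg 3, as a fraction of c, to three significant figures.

β = 0.837

Leg 1: γ = 1/√(1 − 0.800²) = 5/3 ≈ 1.667; τ_1 = 114.9/1.667 = 68.94 μs.
Leg 2: γ = 37.9; τ_2 = 329.2/37.90 = 8.686 μs.
Leg 3: speed unknown; τ_3 = 259.2/γ_3.
Total proper time: 68.94 + 8.686 + τ_3 = 219.5, so τ_3 = 219.5 − 77.63 = 141.9 μs.
γ_3 = 259.2/141.9 = 1.827; β = √(1 − 1/γ²) = √0.7004.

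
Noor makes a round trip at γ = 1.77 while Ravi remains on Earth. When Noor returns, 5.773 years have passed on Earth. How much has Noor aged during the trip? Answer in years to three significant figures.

τ = 3.26 years

γ = 1.77
Noor's clock measures proper time along the trip: τ = Δt/γ = 5.773/1.770 years.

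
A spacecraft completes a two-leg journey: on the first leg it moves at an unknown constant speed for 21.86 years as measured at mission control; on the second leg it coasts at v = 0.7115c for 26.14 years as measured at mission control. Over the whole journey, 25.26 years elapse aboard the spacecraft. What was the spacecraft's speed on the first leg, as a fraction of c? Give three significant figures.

Leg 1: speed unknown; τ_1 = 21.86/γ_1.
Leg 2: γ = 1/√(1 − 0.7115²) = 1/√0.4938 = 1.423; τ_2 = 26.14/1.423 = 18.37 years.
Total proper time: τ_1 + 18.37 = 25.26, so τ_1 = 25.26 − 18.37 = 6.892 years.
γ_1 = 21.86/6.892 = 3.172; β = √(1 − 1/γ²) = √0.9006.

β = 0.949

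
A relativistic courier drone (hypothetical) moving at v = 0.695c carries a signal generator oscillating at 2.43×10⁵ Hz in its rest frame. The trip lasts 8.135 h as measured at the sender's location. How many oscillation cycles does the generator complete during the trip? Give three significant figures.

N = 5.12×10⁹

γ = 1/√(1 − 0.695²) = 1/√0.5170 = 1.391
The oscillator's own cycle count is N = f × τ where τ is the proper time aboard the drone. τ = Δt/γ = 8.135/1.391 = 5.849 h = 2.106×10⁴ s.
N = 2.43×10⁵ × 2.106×10⁴ = 5.117×10⁹.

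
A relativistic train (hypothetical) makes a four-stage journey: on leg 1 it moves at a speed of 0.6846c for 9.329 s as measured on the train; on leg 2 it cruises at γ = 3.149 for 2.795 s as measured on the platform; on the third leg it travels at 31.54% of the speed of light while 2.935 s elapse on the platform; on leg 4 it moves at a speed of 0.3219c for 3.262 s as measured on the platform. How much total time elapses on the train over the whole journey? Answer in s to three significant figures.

Leg 1: 9.329 s is already measured on the train.
Leg 2: γ = 3.149; τ_2 = 2.795/3.149 = 0.8876 s.
Leg 3: β = 0.3154; γ = 1/√(1 − 0.3154²) = 1/√0.9005 = 1.054; τ_3 = 2.935/1.054 = 2.785 s.
Leg 4: γ = 1/√(1 − 0.3219²) = 1/√0.8964 = 1.056; τ_4 = 3.262/1.056 = 3.088 s.
Total: 9.329 + 0.8876 + 2.785 + 3.088 s.

τ = 16.1 s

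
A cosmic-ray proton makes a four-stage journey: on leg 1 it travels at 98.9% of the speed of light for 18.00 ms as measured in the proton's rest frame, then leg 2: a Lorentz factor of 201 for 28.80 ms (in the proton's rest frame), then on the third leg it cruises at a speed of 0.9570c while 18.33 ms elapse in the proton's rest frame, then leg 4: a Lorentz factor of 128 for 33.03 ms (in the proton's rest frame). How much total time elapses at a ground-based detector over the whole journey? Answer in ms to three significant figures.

Leg 1: β = 0.989; γ = 1/√(1 − 0.989²) = 1/√0.02188 = 6.761; Δt_1 = 6.761 × 18.00 = 121.7 ms.
Leg 2: γ = 201; Δt_2 = 201.0 × 28.80 = 5789 ms.
Leg 3: γ = 1/√(1 − 0.9570²) = 1/√0.08415 = 3.447; Δt_3 = 3.447 × 18.33 = 63.19 ms.
Leg 4: γ = 128; Δt_4 = 128.0 × 33.03 = 4228 ms.
Total: 121.7 + 5789 + 63.19 + 4228 ms.

Δt = 1.02×10⁴ ms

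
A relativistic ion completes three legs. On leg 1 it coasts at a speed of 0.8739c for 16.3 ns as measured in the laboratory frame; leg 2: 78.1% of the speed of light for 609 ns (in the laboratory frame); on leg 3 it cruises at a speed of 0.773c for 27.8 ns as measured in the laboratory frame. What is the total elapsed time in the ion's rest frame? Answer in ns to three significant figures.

Leg 1: γ = 1/√(1 − 0.8739²) = 1/√0.2363 = 2.057; τ_1 = 16.3/2.057 = 7.924 ns.
Leg 2: β = 0.781; γ = 1/√(1 − 0.781²) = 1/√0.3900 = 1.601; τ_2 = 609/1.601 = 380.3 ns.
Leg 3: γ = 1/√(1 − 0.773²) = 1/√0.4025 = 1.576; τ_3 = 27.8/1.576 = 17.64 ns.
Total: 7.924 + 380.3 + 17.64 ns.

τ = 406 ns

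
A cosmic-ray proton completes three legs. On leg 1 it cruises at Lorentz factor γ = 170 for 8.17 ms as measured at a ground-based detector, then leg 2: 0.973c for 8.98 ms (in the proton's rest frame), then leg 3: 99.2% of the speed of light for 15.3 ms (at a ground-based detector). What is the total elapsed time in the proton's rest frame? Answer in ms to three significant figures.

Leg 1: γ = 170; τ_1 = 8.17/170.0 = 0.04806 ms.
Leg 2: 8.98 ms is already measured in the proton's rest frame.
Leg 3: β = 0.992; γ = 1/√(1 − 0.992²) = 1/√0.01594 = 7.922; τ_3 = 15.3/7.922 = 1.931 ms.
Total: 0.04806 + 8.980 + 1.931 ms.

τ = 11.0 ms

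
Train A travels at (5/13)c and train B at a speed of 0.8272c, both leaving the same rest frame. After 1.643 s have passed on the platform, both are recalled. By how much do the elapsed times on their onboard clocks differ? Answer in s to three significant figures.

A: γ = 1/√(1 − (5/13)²) = 13/12 ≈ 1.083; τ_A = 1.643/1.083 = 1.517 s.
B: γ = 1/√(1 − 0.8272²) = 1/√0.3157 = 1.780; τ_B = 1.643/1.780 = 0.9232 s.

|τ_A − τ_B| = 0.593 s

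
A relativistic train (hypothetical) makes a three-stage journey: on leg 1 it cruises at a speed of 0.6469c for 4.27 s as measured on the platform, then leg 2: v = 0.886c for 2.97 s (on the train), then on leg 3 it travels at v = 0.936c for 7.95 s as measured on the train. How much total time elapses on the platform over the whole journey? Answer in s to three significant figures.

Leg 1: 4.27 s is already measured on the platform.
Leg 2: γ = 1/√(1 − 0.886²) = 1/√0.2150 = 2.157; Δt_2 = 2.157 × 2.97 = 6.405 s.
Leg 3: γ = 1/√(1 − 0.936²) = 1/√0.1239 = 2.841; Δt_3 = 2.841 × 7.95 = 22.59 s.
Total: 4.270 + 6.405 + 22.59 s.

Δt = 33.3 s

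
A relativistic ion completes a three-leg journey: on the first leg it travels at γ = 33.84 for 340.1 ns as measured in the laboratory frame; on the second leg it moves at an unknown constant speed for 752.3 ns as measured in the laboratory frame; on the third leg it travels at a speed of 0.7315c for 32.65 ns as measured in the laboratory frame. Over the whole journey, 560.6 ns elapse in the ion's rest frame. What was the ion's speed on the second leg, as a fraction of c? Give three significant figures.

Leg 1: γ = 33.84; τ_1 = 340.1/33.84 = 10.05 ns.
Leg 2: speed unknown; τ_2 = 752.3/γ_2.
Leg 3: γ = 1/√(1 − 0.7315²) = 1/√0.4649 = 1.467; τ_3 = 32.65/1.467 = 22.26 ns.
Total proper time: 10.05 + τ_2 + 22.26 = 560.6, so τ_2 = 560.6 − 32.31 = 528.3 ns.
γ_2 = 752.3/528.3 = 1.424; β = √(1 − 1/γ²) = √0.5069.

β = 0.712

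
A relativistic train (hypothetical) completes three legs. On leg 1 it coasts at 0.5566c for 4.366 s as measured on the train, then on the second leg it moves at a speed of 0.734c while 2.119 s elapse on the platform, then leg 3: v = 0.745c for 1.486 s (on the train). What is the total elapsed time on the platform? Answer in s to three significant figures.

Leg 1: γ = 1/√(1 − 0.5566²) = 1/√0.6902 = 1.204; Δt_1 = 1.204 × 4.366 = 5.255 s.
Leg 2: 2.119 s is already measured on the platform.
Leg 3: γ = 1/√(1 − 0.745²) = 1/√0.4450 = 1.499; Δt_3 = 1.499 × 1.486 = 2.228 s.
Total: 5.255 + 2.119 + 2.228 s.

Δt = 9.60 s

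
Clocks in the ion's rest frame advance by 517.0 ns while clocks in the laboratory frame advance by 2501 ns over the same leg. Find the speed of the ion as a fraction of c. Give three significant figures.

v = 0.978c

The proper time is measured in the ion's rest frame (both events occur at the ion's location); Δt is measured in the laboratory frame. γ = Δt/τ = 2501/517.0 = 4.838.
β = √(1 − 1/γ²) = √(1 − 0.04273) = √0.9573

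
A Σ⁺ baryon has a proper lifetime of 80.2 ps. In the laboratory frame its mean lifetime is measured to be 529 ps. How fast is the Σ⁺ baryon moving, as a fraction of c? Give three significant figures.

β = 0.988

γ = Δt/τ₀ = 529/80.2 = 6.596
β = √(1 − 1/γ²) = √(1 − 0.02298) = √0.9770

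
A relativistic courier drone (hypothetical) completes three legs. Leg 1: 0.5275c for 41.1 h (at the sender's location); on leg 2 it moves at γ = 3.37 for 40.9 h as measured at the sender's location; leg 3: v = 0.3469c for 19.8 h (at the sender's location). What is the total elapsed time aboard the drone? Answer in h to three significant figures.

Leg 1: γ = 1/√(1 − 0.5275²) = 1/√0.7217 = 1.177; τ_1 = 41.1/1.177 = 34.92 h.
Leg 2: γ = 3.37; τ_2 = 40.9/3.370 = 12.14 h.
Leg 3: γ = 1/√(1 − 0.3469²) = 1/√0.8797 = 1.066; τ_3 = 19.8/1.066 = 18.57 h.
Total: 34.92 + 12.14 + 18.57 h.

τ = 65.6 h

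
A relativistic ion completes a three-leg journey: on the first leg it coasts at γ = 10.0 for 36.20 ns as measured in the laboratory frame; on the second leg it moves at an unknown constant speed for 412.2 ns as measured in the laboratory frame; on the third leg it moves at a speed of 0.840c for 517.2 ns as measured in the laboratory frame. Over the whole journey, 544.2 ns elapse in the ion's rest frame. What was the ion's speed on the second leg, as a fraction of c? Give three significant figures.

Leg 1: γ = 10.0; τ_1 = 36.20/10.00 = 3.620 ns.
Leg 2: speed unknown; τ_2 = 412.2/γ_2.
Leg 3: γ = 1/√(1 − 0.840²) = 1/√0.2944 = 1.843; τ_3 = 517.2/1.843 = 280.6 ns.
Total proper time: 3.620 + τ_2 + 280.6 = 544.2, so τ_2 = 544.2 − 284.2 = 260.0 ns.
γ_2 = 412.2/260.0 = 1.586; β = √(1 − 1/γ²) = √0.6023.

β = 0.776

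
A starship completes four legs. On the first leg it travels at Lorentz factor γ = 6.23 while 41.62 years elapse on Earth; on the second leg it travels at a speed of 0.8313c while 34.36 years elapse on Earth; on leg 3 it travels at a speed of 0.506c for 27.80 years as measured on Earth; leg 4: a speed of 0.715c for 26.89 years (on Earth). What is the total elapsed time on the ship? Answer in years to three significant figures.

τ = 68.6 years

Leg 1: γ = 6.23; τ_1 = 41.62/6.230 = 6.681 years.
Leg 2: γ = 1/√(1 − 0.8313²) = 1/√0.3089 = 1.799; τ_2 = 34.36/1.799 = 19.10 years.
Leg 3: γ = 1/√(1 − 0.506²) = 1/√0.7440 = 1.159; τ_3 = 27.80/1.159 = 23.98 years.
Leg 4: γ = 1/√(1 − 0.715²) = 1/√0.4888 = 1.430; τ_4 = 26.89/1.430 = 18.80 years.
Total: 6.681 + 19.10 + 23.98 + 18.80 years.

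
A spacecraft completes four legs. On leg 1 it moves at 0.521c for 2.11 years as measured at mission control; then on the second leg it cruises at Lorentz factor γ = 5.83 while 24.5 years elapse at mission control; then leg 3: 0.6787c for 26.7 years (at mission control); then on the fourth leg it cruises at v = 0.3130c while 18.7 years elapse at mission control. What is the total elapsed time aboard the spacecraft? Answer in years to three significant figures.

τ = 43.4 years

Leg 1: γ = 1/√(1 − 0.521²) = 1/√0.7286 = 1.172; τ_1 = 2.11/1.172 = 1.801 years.
Leg 2: γ = 5.83; τ_2 = 24.5/5.830 = 4.202 years.
Leg 3: γ = 1/√(1 − 0.6787²) = 1/√0.5394 = 1.362; τ_3 = 26.7/1.362 = 19.61 years.
Leg 4: γ = 1/√(1 − 0.3130²) = 1/√0.9020 = 1.053; τ_4 = 18.7/1.053 = 17.76 years.
Total: 1.801 + 4.202 + 19.61 + 17.76 years.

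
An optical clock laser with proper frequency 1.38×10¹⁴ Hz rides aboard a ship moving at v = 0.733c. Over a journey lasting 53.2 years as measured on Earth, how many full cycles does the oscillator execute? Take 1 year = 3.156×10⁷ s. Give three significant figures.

N = 1.58×10²³

γ = 1/√(1 − 0.733²) = 1/√0.4627 = 1.470
The oscillator's own cycle count is N = f × τ where τ is the proper time on the ship. τ = Δt/γ = 53.2/1.470 = 36.19 years = 1.142×10⁹ s.
N = 1.38×10¹⁴ × 1.142×10⁹ = 1.576×10²³.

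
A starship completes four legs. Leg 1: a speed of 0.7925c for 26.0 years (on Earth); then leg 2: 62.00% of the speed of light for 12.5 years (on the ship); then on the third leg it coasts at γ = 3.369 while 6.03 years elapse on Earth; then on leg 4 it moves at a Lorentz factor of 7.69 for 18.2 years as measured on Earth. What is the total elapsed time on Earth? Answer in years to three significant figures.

Δt = 66.2 years

Leg 1: 26.0 years is already measured on Earth.
Leg 2: β = 0.6200; γ = 1/√(1 − 0.6200²) = 1/√0.6156 = 1.275; Δt_2 = 1.275 × 12.5 = 15.93 years.
Leg 3: 6.03 years is already measured on Earth.
Leg 4: 18.2 years is already measured on Earth.
Total: 26.00 + 15.93 + 6.030 + 18.20 years.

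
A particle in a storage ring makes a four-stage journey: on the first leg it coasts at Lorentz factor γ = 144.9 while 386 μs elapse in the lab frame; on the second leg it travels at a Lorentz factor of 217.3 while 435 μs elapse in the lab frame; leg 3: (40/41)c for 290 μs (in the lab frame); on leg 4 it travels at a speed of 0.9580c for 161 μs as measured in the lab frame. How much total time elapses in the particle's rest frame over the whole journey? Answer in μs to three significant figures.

τ = 114 μs

Leg 1: γ = 144.9; τ_1 = 386/144.9 = 2.664 μs.
Leg 2: γ = 217.3; τ_2 = 435/217.3 = 2.002 μs.
Leg 3: γ = 1/√(1 − (40/41)²) = 41/9 ≈ 4.556; τ_3 = 290/4.556 = 63.66 μs.
Leg 4: γ = 1/√(1 − 0.9580²) = 1/√0.08224 = 3.487; τ_4 = 161/3.487 = 46.17 μs.
Total: 2.664 + 2.002 + 63.66 + 46.17 μs.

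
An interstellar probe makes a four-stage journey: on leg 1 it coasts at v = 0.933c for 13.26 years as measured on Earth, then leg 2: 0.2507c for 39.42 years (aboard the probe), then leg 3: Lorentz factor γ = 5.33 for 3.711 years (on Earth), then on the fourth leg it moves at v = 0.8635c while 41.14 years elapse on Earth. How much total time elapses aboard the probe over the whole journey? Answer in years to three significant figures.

τ = 65.6 years

Leg 1: γ = 1/√(1 − 0.933²) = 1/√0.1295 = 2.779; τ_1 = 13.26/2.779 = 4.772 years.
Leg 2: 39.42 years is already measured aboard the probe.
Leg 3: γ = 5.33; τ_3 = 3.711/5.330 = 0.6962 years.
Leg 4: γ = 1/√(1 − 0.8635²) = 1/√0.2544 = 1.983; τ_4 = 41.14/1.983 = 20.75 years.
Total: 4.772 + 39.42 + 0.6962 + 20.75 years.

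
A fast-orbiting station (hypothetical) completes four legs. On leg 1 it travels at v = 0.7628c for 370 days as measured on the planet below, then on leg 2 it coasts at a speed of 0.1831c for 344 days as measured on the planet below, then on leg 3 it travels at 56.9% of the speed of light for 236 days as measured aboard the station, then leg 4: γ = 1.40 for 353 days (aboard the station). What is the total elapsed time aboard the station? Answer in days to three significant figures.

Leg 1: γ = 1/√(1 − 0.7628²) = 1/√0.4181 = 1.546; τ_1 = 370/1.546 = 239.3 days.
Leg 2: γ = 1/√(1 − 0.1831²) = 1/√0.9665 = 1.017; τ_2 = 344/1.017 = 338.2 days.
Leg 3: 236 days is already measured aboard the station.
Leg 4: 353 days is already measured aboard the station.
Total: 239.3 + 338.2 + 236.0 + 353.0 days.

τ = 1170 days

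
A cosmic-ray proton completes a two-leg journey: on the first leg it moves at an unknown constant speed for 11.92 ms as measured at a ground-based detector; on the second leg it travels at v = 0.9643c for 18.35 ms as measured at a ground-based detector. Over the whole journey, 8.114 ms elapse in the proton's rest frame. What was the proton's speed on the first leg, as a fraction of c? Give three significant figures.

β = 0.962

Leg 1: speed unknown; τ_1 = 11.92/γ_1.
Leg 2: γ = 1/√(1 − 0.9643²) = 1/√0.07013 = 3.776; τ_2 = 18.35/3.776 = 4.859 ms.
Total proper time: τ_1 + 4.859 = 8.114, so τ_1 = 8.114 − 4.859 = 3.255 ms.
γ_1 = 11.92/3.255 = 3.662; β = √(1 − 1/γ²) = √0.9254.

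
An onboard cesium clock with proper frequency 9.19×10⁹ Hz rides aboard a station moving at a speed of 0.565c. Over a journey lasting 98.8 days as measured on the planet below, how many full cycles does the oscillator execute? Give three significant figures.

N = 6.47×10¹⁶

γ = 1/√(1 − 0.565²) = 1/√0.6808 = 1.212
The oscillator's own cycle count is N = f × τ where τ is the proper time aboard the station. τ = Δt/γ = 98.8/1.212 = 81.52 days = 7.043×10⁶ s.
N = 9.19×10⁹ × 7.043×10⁶ = 6.473×10¹⁶.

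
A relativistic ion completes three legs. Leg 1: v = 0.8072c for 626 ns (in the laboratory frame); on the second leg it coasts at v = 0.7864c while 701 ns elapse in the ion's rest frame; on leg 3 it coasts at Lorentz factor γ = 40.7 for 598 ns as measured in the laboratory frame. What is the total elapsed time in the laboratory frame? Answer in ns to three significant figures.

Leg 1: 626 ns is already measured in the laboratory frame.
Leg 2: γ = 1/√(1 − 0.7864²) = 1/√0.3816 = 1.619; Δt_2 = 1.619 × 701 = 1135 ns.
Leg 3: 598 ns is already measured in the laboratory frame.
Total: 626.0 + 1135 + 598.0 ns.

Δt = 2360 ns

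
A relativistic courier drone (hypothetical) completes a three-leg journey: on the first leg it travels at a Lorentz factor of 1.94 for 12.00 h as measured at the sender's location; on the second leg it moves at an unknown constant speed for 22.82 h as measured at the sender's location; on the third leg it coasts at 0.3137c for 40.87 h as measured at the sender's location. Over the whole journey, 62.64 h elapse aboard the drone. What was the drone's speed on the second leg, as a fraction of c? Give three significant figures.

Leg 1: γ = 1.94; τ_1 = 12.00/1.940 = 6.186 h.
Leg 2: speed unknown; τ_2 = 22.82/γ_2.
Leg 3: γ = 1/√(1 − 0.3137²) = 1/√0.9016 = 1.053; τ_3 = 40.87/1.053 = 38.81 h.
Total proper time: 6.186 + τ_2 + 38.81 = 62.64, so τ_2 = 62.64 − 44.99 = 17.65 h.
γ_2 = 22.82/17.65 = 1.293; β = √(1 − 1/γ²) = √0.4020.

β = 0.634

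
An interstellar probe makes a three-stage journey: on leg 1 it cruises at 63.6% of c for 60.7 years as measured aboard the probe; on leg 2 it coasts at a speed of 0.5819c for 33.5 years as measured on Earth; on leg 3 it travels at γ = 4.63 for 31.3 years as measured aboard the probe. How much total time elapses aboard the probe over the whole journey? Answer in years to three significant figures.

Leg 1: 60.7 years is already measured aboard the probe.
Leg 2: γ = 1/√(1 − 0.5819²) = 1/√0.6614 = 1.230; τ_2 = 33.5/1.230 = 27.24 years.
Leg 3: 31.3 years is already measured aboard the probe.
Total: 60.70 + 27.24 + 31.30 years.

τ = 119 years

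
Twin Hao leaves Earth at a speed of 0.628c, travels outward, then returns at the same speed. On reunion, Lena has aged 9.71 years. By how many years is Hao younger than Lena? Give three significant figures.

Δt − τ = 2.15 years

γ = 1/√(1 − 0.628²) = 1/√0.6056 = 1.285
Hao's elapsed proper time: τ = 9.71/1.285 = 7.556 years.
Age gap = Δt − τ = 9.71 − 7.556 years.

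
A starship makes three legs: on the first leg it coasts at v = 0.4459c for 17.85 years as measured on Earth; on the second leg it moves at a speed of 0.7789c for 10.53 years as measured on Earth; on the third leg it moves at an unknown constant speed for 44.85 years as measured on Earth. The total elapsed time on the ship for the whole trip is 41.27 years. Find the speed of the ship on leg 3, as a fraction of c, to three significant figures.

β = 0.909

Leg 1: γ = 1/√(1 − 0.4459²) = 1/√0.8012 = 1.117; τ_1 = 17.85/1.117 = 15.98 years.
Leg 2: γ = 1/√(1 − 0.7789²) = 1/√0.3933 = 1.595; τ_2 = 10.53/1.595 = 6.604 years.
Leg 3: speed unknown; τ_3 = 44.85/γ_3.
Total proper time: 15.98 + 6.604 + τ_3 = 41.27, so τ_3 = 41.27 − 22.58 = 18.69 years.
γ_3 = 44.85/18.69 = 2.400; β = √(1 − 1/γ²) = √0.8264.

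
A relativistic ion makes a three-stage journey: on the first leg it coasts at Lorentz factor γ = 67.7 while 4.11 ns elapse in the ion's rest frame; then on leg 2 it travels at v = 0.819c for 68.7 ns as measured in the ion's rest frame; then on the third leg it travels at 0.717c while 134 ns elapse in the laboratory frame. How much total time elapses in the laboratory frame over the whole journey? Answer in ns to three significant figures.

Leg 1: γ = 67.7; Δt_1 = 67.70 × 4.11 = 278.2 ns.
Leg 2: γ = 1/√(1 − 0.819²) = 1/√0.3292 = 1.743; Δt_2 = 1.743 × 68.7 = 119.7 ns.
Leg 3: 134 ns is already measured in the laboratory frame.
Total: 278.2 + 119.7 + 134.0 ns.

Δt = 532 ns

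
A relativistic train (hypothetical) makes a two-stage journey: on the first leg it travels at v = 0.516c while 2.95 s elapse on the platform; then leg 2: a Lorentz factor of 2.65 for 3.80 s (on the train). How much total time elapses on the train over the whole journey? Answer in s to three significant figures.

Leg 1: γ = 1/√(1 − 0.516²) = 1/√0.7337 = 1.167; τ_1 = 2.95/1.167 = 2.527 s.
Leg 2: 3.80 s is already measured on the train.
Total: 2.527 + 3.800 s.

τ = 6.33 s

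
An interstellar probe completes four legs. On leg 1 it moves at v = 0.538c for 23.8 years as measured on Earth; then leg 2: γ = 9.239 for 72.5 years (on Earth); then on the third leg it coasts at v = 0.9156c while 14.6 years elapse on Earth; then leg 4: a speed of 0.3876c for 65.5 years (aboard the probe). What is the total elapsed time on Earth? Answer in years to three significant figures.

Δt = 182 years

Leg 1: 23.8 years is already measured on Earth.
Leg 2: 72.5 years is already measured on Earth.
Leg 3: 14.6 years is already measured on Earth.
Leg 4: γ = 1/√(1 − 0.3876²) = 1/√0.8498 = 1.085; Δt_4 = 1.085 × 65.5 = 71.05 years.
Total: 23.80 + 72.50 + 14.60 + 71.05 years.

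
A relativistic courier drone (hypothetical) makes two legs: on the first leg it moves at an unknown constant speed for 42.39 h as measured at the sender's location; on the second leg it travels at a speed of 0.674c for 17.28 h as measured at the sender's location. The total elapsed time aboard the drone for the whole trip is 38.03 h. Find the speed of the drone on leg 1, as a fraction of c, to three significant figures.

Leg 1: speed unknown; τ_1 = 42.39/γ_1.
Leg 2: γ = 1/√(1 − 0.674²) = 1/√0.5457 = 1.354; τ_2 = 17.28/1.354 = 12.77 h.
Total proper time: τ_1 + 12.77 = 38.03, so τ_1 = 38.03 − 12.77 = 25.26 h.
γ_1 = 42.39/25.26 = 1.678; β = √(1 − 1/γ²) = √0.6448.

β = 0.803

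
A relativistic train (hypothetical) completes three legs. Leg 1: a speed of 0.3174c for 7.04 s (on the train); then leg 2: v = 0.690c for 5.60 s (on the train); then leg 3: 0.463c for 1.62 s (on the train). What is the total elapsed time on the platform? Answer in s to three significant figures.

Δt = 17.0 s

Leg 1: γ = 1/√(1 − 0.3174²) = 1/√0.8993 = 1.055; Δt_1 = 1.055 × 7.04 = 7.424 s.
Leg 2: γ = 1/√(1 − 0.690²) = 1/√0.5239 = 1.382; Δt_2 = 1.382 × 5.60 = 7.737 s.
Leg 3: γ = 1/√(1 − 0.463²) = 1/√0.7856 = 1.128; Δt_3 = 1.128 × 1.62 = 1.828 s.
Total: 7.424 + 7.737 + 1.828 s.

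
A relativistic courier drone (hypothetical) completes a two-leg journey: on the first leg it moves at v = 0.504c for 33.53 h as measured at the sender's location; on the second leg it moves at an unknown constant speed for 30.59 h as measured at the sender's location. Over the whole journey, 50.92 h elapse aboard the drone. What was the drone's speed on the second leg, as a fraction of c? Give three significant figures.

Leg 1: γ = 1/√(1 − 0.504²) = 1/√0.7460 = 1.158; τ_1 = 33.53/1.158 = 28.96 h.
Leg 2: speed unknown; τ_2 = 30.59/γ_2.
Total proper time: 28.96 + τ_2 = 50.92, so τ_2 = 50.92 − 28.96 = 21.96 h.
γ_2 = 30.59/21.96 = 1.393; β = √(1 − 1/γ²) = √0.4846.

β = 0.696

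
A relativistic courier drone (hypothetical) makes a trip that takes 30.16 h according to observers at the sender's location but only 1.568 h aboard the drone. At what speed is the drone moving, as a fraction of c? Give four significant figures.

v = 0.9986c

The proper time is measured aboard the drone (both events occur at the drone's location); Δt is measured at the sender's location. γ = Δt/τ = 30.16/1.568 = 19.23.
β = √(1 − 1/γ²) = √(1 − 0.002703) = √0.9973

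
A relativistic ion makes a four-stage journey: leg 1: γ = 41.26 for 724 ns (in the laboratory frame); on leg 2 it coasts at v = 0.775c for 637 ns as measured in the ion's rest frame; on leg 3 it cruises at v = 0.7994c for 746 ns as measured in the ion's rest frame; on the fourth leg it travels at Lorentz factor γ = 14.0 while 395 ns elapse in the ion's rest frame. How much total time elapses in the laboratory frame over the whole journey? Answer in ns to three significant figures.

Δt = 8500 ns

Leg 1: 724 ns is already measured in the laboratory frame.
Leg 2: γ = 1/√(1 − 0.775²) = 1/√0.3994 = 1.582; Δt_2 = 1.582 × 637 = 1008 ns.
Leg 3: γ = 1/√(1 − 0.7994²) = 1/√0.3610 = 1.664; Δt_3 = 1.664 × 746 = 1242 ns.
Leg 4: γ = 14.0; Δt_4 = 14.00 × 395 = 5530 ns.
Total: 724.0 + 1008 + 1242 + 5530 ns.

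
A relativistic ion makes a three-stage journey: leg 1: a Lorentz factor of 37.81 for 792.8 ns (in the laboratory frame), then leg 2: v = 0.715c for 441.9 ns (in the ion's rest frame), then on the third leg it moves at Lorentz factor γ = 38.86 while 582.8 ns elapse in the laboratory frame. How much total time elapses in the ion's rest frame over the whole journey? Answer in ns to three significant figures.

τ = 478 ns

Leg 1: γ = 37.81; τ_1 = 792.8/37.81 = 20.97 ns.
Leg 2: 441.9 ns is already measured in the ion's rest frame.
Leg 3: γ = 38.86; τ_3 = 582.8/38.86 = 15.00 ns.
Total: 20.97 + 441.9 + 15.00 ns.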